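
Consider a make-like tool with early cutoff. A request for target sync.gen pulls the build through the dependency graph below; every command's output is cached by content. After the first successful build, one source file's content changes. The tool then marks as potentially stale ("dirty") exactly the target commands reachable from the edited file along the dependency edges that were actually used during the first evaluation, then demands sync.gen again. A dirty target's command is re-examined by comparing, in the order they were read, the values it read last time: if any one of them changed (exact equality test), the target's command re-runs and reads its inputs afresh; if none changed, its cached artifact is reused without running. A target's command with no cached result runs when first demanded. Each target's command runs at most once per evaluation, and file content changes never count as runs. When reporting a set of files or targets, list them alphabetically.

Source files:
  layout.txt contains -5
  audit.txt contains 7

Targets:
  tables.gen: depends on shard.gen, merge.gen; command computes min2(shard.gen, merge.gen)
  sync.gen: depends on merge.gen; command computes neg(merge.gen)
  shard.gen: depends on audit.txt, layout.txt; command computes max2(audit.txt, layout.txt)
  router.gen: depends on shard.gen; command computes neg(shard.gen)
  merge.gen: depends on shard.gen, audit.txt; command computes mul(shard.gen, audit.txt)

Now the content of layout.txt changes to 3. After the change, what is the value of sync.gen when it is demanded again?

First demand of the output computes:
  shard.gen = max2(7, -5) = 7
  merge.gen = mul(7, 7) = 49
  sync.gen = neg(49) = -49

After the edit, cleaning proceeds:
  shard.gen: a read changed (layout.txt -5->3) — executes, giving 7 — identical to its old value.
  merge.gen: dirty, but its reads are unchanged (shard.gen unchanged, audit.txt unchanged); cached 49 stands.
  sync.gen: dirty, but its reads are unchanged (merge.gen unchanged); cached -49 stands.

Note the absorption at shard.gen: it re-runs yet its value is the same, leaving the output's value untouched.

Demanding sync.gen again yields -49.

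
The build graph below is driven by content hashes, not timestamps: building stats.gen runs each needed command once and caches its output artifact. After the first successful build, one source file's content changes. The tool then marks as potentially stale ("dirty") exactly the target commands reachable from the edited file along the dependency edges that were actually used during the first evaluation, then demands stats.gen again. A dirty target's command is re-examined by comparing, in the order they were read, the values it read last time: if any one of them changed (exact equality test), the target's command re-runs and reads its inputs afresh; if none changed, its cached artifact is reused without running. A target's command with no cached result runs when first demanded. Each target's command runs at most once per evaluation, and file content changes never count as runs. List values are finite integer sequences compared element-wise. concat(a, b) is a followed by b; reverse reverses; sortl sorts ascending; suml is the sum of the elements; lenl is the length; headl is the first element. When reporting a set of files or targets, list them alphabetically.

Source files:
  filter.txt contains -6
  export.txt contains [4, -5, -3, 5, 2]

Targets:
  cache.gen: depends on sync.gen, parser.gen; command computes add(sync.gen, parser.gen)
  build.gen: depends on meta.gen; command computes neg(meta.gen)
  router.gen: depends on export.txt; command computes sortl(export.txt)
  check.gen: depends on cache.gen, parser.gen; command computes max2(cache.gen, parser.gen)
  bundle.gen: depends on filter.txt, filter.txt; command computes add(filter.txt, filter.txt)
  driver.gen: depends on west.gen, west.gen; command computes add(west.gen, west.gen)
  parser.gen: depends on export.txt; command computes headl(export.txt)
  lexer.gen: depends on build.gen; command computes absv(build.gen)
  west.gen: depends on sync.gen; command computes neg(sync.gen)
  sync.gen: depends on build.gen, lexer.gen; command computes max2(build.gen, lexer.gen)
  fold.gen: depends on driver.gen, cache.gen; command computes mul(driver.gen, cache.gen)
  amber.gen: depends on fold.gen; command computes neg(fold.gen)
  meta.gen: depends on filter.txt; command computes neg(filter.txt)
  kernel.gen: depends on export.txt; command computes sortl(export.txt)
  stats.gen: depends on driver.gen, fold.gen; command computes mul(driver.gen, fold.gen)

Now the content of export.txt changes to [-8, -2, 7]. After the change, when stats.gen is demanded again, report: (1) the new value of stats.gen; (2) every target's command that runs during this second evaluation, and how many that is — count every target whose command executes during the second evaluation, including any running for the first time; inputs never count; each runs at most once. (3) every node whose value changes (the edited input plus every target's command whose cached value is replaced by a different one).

Initial pass — values computed on the first demand:
  meta.gen = neg(-6) = 6
  build.gen = neg(6) = -6
  lexer.gen = absv(-6) = 6
  parser.gen = headl([4, -5, -3, 5, 2]) = 4
  sync.gen = max2(-6, 6) = 6
  cache.gen = add(6, 4) = 10
  west.gen = neg(6) = -6
  driver.gen = add(-6, -6) = -12
  fold.gen = mul(-12, 10) = -120
  stats.gen = mul(-12, -120) = 1440

Second demand — change propagation:
  parser.gen: re-runs because export.txt [4, -5, -3, 5, 2]->[-8, -2, 7]; new result -8.
  cache.gen: re-runs because parser.gen 4->-8; new result -2.
  fold.gen: re-runs because cache.gen 10->-2; new result 24.
  stats.gen: re-runs because fold.gen -120->24; new result -288.

stats.gen now evaluates to -288.
Run set: cache.gen, fold.gen, parser.gen, stats.gen (4 run).
Changed values: cache.gen, export.txt, fold.gen, parser.gen, stats.gen.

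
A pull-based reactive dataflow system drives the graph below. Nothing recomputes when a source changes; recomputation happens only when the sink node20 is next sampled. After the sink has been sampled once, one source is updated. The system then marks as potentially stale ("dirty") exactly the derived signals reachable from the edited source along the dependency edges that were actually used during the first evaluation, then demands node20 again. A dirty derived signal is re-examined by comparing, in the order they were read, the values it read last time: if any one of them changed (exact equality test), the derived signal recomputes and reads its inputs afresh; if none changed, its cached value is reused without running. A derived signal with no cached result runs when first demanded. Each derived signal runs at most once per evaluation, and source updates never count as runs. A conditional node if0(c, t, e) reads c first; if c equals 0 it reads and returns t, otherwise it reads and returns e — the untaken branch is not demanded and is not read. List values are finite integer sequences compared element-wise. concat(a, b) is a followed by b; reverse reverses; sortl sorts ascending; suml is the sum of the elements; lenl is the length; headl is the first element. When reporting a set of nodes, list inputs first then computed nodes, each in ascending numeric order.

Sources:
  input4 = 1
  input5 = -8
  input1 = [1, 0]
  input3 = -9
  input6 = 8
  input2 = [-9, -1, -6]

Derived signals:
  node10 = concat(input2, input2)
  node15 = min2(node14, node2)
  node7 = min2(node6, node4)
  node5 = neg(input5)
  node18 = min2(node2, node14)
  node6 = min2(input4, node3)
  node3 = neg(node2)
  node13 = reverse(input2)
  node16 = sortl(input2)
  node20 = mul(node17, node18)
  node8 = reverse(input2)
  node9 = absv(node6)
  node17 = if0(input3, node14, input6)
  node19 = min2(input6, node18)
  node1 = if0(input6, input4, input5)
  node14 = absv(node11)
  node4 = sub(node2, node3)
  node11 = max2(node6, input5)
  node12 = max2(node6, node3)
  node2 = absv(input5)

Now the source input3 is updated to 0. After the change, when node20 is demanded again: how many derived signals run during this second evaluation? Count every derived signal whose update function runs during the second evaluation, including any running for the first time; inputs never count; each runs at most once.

First evaluation (everything demanded from the output):
  node2 = absv(-8) = 8
  node3 = neg(8) = -8
  node6 = min2(1, -8) = -8
  node11 = max2(-8, -8) = -8
  node14 = absv(-8) = 8
  node17 = if0(input3=-9 -> else branch input6) = 8
  node18 = min2(8, 8) = 8
  node20 = mul(8, 8) = 64

Propagation after the edit:
  node17: runs — input3 -9->0; result 8 (same value as before).
  node20: checked — values it read are unchanged (node17 unchanged, node18 unchanged); reused cached 64 without running.

Key observation: the change is absorbed at node17 — it re-runs but produces the same value, and the output's value is unchanged.

Derived signals that run: node17 — 1 in total.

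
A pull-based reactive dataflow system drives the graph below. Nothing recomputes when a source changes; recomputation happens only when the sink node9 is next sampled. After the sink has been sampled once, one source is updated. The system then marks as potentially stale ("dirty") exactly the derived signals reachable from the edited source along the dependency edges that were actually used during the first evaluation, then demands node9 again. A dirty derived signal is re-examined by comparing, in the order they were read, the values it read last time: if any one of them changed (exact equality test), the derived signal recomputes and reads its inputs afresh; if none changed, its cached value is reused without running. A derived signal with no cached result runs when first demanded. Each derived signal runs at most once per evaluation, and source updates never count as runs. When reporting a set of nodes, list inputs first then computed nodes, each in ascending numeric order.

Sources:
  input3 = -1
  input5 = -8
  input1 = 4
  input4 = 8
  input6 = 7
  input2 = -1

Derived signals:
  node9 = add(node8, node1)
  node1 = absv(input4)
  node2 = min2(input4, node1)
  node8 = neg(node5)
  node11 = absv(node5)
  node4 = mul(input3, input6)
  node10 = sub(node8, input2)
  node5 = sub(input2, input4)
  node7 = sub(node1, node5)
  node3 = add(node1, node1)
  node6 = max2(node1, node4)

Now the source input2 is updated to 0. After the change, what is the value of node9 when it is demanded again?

New value of node9: 16.

First evaluation (everything demanded from the output):
  node1 = absv(8) = 8
  node5 = sub(-1, 8) = -9
  node8 = neg(-9) = 9
  node9 = add(9, 8) = 17

Propagation after the edit:
  node5: runs — input2 -1->0; result -8.
  node8: runs — node5 -9->-8; result 8.
  node9: runs — node8 9->8; result 16.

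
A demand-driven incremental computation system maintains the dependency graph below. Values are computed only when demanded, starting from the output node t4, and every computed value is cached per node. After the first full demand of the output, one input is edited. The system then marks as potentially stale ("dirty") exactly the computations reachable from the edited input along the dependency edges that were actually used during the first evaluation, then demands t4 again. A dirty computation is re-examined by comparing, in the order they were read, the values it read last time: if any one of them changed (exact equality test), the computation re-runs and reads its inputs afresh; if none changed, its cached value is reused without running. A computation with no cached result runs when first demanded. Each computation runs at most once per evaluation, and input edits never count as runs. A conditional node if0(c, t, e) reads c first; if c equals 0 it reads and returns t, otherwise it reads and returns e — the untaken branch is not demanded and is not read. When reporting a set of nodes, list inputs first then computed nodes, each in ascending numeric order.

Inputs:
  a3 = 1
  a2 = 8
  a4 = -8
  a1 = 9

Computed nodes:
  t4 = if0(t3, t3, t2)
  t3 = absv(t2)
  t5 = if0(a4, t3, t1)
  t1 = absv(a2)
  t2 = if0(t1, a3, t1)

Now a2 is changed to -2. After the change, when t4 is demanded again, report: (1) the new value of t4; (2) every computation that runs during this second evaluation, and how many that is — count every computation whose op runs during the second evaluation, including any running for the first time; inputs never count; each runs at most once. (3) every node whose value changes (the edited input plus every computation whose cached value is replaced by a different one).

New value of t4: 2.
Computations that run: t1, t2, t3, t4 — 4 in total.
Values that change: a2, t1, t2, t3, t4.

First evaluation (everything demanded from the output):
  t1 = absv(8) = 8
  t2 = if0(t1=8 -> else branch t1) = 8
  t3 = absv(8) = 8
  t4 = if0(t3=8 -> else branch t2) = 8

Propagation after the edit:
  t1: runs — a2 8->-2; result 2.
  t2: runs — t1 8->2; t1 8->2; result 2.
  t3: runs — t2 8->2; result 2.
  t4: runs — t3 8->2; t2 8->2; result 2.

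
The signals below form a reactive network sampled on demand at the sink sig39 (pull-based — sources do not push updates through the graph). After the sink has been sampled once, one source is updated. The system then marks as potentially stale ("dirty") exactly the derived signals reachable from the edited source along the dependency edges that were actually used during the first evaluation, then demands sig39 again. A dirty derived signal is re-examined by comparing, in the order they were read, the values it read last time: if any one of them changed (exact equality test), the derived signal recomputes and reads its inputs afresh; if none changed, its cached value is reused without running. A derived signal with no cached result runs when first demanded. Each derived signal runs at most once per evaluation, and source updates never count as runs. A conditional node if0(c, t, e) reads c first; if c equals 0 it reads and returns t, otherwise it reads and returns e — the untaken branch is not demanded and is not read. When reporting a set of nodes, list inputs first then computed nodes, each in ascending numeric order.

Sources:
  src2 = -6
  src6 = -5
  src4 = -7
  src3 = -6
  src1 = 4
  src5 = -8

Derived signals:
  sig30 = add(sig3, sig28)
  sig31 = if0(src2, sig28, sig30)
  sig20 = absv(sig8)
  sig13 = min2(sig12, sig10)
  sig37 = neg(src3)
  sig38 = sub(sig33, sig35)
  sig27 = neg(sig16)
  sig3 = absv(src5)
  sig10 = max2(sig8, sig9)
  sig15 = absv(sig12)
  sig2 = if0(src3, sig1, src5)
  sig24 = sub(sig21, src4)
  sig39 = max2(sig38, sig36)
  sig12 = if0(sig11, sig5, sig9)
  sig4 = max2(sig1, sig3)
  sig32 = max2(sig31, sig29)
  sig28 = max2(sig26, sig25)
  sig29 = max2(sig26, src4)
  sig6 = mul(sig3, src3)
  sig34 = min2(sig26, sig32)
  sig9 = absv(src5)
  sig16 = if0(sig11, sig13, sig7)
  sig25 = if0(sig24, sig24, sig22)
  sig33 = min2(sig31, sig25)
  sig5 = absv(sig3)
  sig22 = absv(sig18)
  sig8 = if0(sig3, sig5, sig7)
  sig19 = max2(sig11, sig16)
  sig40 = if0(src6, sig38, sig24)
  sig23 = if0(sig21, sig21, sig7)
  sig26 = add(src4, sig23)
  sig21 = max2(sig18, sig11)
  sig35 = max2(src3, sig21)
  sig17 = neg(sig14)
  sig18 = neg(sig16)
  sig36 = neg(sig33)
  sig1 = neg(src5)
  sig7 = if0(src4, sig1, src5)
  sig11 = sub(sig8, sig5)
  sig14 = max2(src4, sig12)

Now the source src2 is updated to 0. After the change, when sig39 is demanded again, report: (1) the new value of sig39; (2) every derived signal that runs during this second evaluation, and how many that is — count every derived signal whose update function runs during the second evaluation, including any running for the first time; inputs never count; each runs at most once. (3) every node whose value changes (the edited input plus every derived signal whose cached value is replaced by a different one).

Initial pass — values computed on the first demand:
  sig3 = absv(-8) = 8
  sig5 = absv(8) = 8
  sig7 = if0(src4=-7 -> else branch src5) = -8
  sig8 = if0(sig3=8 -> else branch sig7) = -8
  sig11 = sub(-8, 8) = -16
  sig16 = if0(sig11=-16 -> else branch sig7) = -8
  sig18 = neg(-8) = 8
  sig21 = max2(8, -16) = 8
  sig22 = absv(8) = 8
  sig23 = if0(sig21=8 -> else branch sig7) = -8
  sig24 = sub(8, -7) = 15
  sig25 = if0(sig24=15 -> else branch sig22) = 8
  sig26 = add(-7, -8) = -15
  sig28 = max2(-15, 8) = 8
  sig30 = add(8, 8) = 16
  sig31 = if0(src2=-6 -> else branch sig30) = 16
  sig33 = min2(16, 8) = 8
  sig35 = max2(-6, 8) = 8
  sig36 = neg(8) = -8
  sig38 = sub(8, 8) = 0
  sig39 = max2(0, -8) = 0

Second demand — change propagation:
  sig31: re-runs because src2 -6->0; new result 8.
  sig33: re-runs because sig31 16->8; new result 8 (unchanged).
  sig36: re-examined; everything it read last time is the same (sig33 unchanged) — cache -8 kept, no run.
  sig38: re-examined; everything it read last time is the same (sig33 unchanged, sig35 unchanged) — cache 0 kept, no run.
  sig39: re-examined; everything it read last time is the same (sig38 unchanged, sig36 unchanged) — cache 0 kept, no run.

The important point: sig33 recomputes to an identical value, and the output ends up unchanged.

sig39 now evaluates to 0.
Run set: sig31, sig33 (2 run).
Changed values: src2, sig31.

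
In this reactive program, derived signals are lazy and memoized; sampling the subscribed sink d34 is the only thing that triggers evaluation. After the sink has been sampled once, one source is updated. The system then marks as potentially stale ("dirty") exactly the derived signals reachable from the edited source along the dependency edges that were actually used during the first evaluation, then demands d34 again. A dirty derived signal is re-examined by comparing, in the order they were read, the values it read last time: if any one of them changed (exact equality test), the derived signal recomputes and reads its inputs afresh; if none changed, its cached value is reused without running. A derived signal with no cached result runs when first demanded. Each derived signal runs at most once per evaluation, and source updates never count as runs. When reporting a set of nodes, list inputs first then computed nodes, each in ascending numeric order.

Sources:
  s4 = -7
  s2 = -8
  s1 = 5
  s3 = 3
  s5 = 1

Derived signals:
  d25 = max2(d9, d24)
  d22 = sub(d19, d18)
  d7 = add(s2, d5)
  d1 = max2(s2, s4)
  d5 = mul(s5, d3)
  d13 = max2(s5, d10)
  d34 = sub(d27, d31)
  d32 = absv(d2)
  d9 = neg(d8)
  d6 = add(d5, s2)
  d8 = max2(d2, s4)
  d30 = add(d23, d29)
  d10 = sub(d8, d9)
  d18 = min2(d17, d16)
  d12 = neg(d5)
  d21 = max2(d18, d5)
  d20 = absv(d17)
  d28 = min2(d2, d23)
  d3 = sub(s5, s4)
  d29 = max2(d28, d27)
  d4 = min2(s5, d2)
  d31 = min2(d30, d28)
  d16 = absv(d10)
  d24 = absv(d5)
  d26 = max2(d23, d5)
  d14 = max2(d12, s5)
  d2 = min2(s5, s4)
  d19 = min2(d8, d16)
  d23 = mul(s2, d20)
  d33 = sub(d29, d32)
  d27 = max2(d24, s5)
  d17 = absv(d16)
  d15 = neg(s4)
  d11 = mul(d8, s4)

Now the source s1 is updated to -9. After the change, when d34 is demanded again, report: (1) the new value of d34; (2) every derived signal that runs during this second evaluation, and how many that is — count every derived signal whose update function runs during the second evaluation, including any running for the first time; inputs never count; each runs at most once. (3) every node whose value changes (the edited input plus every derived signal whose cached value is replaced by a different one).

Demanding d34 again yields 120.
0 derived signals run: none.
The nodes whose values change: s1.
Note the shortcut — nothing in the graph depends on s1 at all, so no recomputation happens.

First demand of the output computes:
  d2 = min2(1, -7) = -7
  d3 = sub(1, -7) = 8
  d5 = mul(1, 8) = 8
  d8 = max2(-7, -7) = -7
  d9 = neg(-7) = 7
  d10 = sub(-7, 7) = -14
  d16 = absv(-14) = 14
  d17 = absv(14) = 14
  d20 = absv(14) = 14
  d23 = mul(-8, 14) = -112
  d24 = absv(8) = 8
  d27 = max2(8, 1) = 8
  d28 = min2(-7, -112) = -112
  d29 = max2(-112, 8) = 8
  d30 = add(-112, 8) = -104
  d31 = min2(-104, -112) = -112
  d34 = sub(8, -112) = 120

After the edit, cleaning proceeds:
  no node depends on s1 at all; the second demand re-runs nothing.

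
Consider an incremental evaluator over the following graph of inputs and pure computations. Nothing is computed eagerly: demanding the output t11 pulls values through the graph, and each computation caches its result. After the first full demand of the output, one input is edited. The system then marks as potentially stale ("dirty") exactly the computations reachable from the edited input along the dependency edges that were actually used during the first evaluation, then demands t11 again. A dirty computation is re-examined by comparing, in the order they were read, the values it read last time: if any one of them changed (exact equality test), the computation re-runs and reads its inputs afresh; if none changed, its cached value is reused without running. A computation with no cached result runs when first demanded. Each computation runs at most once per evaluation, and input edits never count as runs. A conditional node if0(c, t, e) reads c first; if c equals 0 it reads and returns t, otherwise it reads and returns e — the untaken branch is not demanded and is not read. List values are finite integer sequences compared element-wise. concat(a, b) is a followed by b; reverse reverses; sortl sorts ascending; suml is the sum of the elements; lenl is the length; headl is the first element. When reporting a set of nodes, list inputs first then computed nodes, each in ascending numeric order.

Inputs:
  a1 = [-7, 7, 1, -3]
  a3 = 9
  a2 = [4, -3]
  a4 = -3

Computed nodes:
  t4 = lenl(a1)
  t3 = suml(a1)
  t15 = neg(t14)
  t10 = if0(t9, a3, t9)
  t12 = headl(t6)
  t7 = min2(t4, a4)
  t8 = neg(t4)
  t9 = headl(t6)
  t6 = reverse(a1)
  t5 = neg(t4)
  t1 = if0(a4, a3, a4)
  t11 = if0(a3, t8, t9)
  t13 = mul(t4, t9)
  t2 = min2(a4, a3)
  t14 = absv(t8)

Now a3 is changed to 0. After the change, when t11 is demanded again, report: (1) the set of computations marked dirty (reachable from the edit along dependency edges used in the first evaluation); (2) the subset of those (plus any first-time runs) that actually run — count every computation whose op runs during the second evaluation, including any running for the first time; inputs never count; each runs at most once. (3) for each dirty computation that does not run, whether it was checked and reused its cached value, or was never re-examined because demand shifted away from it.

Initial pass — values computed on the first demand:
  t6 = reverse([-7, 7, 1, -3]) = [-3, 1, 7, -7]
  t9 = headl([-3, 1, 7, -7]) = -3
  t11 = if0(a3=9 -> else branch t9) = -3

Second demand — change propagation:
  t4: newly demanded (no cache) — executes and yields 4.
  t8: newly demanded (no cache) — executes and yields -4.
  t11: re-runs because a3 9->0; new result -4.

The important point: the flipped condition pulls in fresh nodes; t4, t8 run for the first time.

Dirty set: t11.
Run set: t4, t8, t11 (3 run).
All dirty computations ended up running.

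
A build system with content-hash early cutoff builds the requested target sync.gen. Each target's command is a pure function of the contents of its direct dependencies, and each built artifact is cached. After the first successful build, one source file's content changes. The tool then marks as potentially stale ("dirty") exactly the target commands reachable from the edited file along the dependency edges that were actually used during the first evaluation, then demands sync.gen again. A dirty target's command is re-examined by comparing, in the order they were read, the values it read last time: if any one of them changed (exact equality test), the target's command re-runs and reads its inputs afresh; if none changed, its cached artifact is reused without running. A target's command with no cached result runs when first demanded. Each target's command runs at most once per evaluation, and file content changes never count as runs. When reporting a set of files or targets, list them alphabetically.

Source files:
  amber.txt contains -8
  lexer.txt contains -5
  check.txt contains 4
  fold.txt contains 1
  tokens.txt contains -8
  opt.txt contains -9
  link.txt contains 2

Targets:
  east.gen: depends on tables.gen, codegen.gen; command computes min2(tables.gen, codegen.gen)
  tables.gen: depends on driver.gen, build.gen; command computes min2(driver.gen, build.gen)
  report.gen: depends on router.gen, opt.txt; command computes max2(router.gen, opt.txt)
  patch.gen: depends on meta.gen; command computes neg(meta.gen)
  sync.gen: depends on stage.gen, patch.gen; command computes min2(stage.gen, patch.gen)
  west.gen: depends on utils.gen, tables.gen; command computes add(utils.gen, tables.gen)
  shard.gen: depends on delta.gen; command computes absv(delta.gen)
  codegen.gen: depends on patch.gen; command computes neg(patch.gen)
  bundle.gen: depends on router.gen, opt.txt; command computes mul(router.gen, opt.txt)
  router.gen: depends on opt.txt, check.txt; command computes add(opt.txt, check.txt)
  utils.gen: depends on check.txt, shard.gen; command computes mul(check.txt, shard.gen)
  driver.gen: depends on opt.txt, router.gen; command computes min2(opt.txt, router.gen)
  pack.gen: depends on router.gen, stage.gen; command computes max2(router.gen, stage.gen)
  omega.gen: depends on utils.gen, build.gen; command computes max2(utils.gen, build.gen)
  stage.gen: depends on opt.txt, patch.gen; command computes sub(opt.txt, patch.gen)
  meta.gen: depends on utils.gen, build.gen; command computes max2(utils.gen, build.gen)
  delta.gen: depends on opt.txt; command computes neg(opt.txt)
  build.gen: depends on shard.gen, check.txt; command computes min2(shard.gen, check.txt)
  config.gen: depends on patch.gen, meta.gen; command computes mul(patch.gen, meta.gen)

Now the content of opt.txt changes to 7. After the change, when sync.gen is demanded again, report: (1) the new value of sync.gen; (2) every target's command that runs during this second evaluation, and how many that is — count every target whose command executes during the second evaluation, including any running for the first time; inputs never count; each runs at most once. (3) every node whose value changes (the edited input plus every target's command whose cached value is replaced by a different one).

New value of sync.gen: -28.
Target commands that run: build.gen, delta.gen, meta.gen, patch.gen, shard.gen, stage.gen, sync.gen, utils.gen — 8 in total.
Values that change: delta.gen, meta.gen, opt.txt, patch.gen, shard.gen, stage.gen, sync.gen, utils.gen.

First evaluation (everything demanded from the output):
  delta.gen = neg(-9) = 9
  shard.gen = absv(9) = 9
  build.gen = min2(9, 4) = 4
  utils.gen = mul(4, 9) = 36
  meta.gen = max2(36, 4) = 36
  patch.gen = neg(36) = -36
  stage.gen = sub(-9, -36) = 27
  sync.gen = min2(27, -36) = -36

Propagation after the edit:
  delta.gen: runs — opt.txt -9->7; result -7.
  shard.gen: runs — delta.gen 9->-7; result 7.
  build.gen: runs — shard.gen 9->7; result 4 (same value as before).
  utils.gen: runs — shard.gen 9->7; result 28.
  meta.gen: runs — utils.gen 36->28; result 28.
  patch.gen: runs — meta.gen 36->28; result -28.
  stage.gen: runs — opt.txt -9->7; patch.gen -36->-28; result 35.
  sync.gen: runs — stage.gen 27->35; patch.gen -36->-28; result -28.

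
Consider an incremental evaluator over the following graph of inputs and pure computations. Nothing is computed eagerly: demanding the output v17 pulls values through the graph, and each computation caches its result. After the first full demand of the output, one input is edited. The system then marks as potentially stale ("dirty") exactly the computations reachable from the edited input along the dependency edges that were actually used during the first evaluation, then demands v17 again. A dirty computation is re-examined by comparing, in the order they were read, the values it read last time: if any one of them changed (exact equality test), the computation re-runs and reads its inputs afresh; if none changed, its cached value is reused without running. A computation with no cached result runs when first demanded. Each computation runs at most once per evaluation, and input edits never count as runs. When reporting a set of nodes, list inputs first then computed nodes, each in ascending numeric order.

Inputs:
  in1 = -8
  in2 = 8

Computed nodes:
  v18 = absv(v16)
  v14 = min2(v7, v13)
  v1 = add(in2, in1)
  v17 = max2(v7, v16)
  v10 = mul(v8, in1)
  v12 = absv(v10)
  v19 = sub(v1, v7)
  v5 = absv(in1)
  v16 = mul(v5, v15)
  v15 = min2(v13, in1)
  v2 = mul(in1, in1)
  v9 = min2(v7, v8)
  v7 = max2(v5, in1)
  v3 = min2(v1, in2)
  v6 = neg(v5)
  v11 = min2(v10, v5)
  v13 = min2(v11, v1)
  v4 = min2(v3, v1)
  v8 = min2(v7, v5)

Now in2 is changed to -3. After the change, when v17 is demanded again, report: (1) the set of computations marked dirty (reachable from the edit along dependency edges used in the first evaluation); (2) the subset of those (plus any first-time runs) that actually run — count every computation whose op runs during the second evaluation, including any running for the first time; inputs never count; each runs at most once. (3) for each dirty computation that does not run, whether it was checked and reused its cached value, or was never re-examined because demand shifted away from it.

Dirty set: v1, v13, v15, v16, v17.
Run set: v1, v13 (2 run).
Re-examined without running (cache reused): v15, v16, v17.
The important point: v13 recomputes to an identical value, and the output ends up unchanged.

Initial pass — values computed on the first demand:
  v1 = add(8, -8) = 0
  v5 = absv(-8) = 8
  v7 = max2(8, -8) = 8
  v8 = min2(8, 8) = 8
  v10 = mul(8, -8) = -64
  v11 = min2(-64, 8) = -64
  v13 = min2(-64, 0) = -64
  v15 = min2(-64, -8) = -64
  v16 = mul(8, -64) = -512
  v17 = max2(8, -512) = 8

Second demand — change propagation:
  v1: re-runs because in2 8->-3; new result -11.
  v13: re-runs because v1 0->-11; new result -64 (unchanged).
  v15: re-examined; everything it read last time is the same (v13 unchanged, in1 unchanged) — cache -64 kept, no run.
  v16: re-examined; everything it read last time is the same (v5 unchanged, v15 unchanged) — cache -512 kept, no run.
  v17: re-examined; everything it read last time is the same (v7 unchanged, v16 unchanged) — cache 8 kept, no run.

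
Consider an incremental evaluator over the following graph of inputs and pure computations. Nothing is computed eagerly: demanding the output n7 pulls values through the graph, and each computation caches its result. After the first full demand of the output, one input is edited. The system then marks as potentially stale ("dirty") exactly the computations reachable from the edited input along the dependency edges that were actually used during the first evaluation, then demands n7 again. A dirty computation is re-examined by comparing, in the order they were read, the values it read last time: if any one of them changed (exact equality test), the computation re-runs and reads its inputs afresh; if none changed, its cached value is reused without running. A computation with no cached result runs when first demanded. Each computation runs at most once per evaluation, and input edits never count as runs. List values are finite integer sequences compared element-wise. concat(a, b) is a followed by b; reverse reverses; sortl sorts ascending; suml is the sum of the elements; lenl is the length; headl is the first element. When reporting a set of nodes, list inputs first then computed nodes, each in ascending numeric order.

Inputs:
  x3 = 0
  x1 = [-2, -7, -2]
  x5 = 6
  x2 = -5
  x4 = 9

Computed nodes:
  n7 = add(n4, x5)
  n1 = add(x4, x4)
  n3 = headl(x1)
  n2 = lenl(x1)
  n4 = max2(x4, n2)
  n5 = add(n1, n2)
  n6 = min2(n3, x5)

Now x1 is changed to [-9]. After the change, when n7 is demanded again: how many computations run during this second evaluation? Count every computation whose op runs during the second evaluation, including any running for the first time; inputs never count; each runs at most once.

Initial pass — values computed on the first demand:
  n2 = lenl([-2, -7, -2]) = 3
  n4 = max2(9, 3) = 9
  n7 = add(9, 6) = 15

Second demand — change propagation:
  n2: re-runs because x1 [-2, -7, -2]->[-9]; new result 1.
  n4: re-runs because n2 3->1; new result 9 (unchanged).
  n7: re-examined; everything it read last time is the same (n4 unchanged, x5 unchanged) — cache 15 kept, no run.

The important point: n4 recomputes to an identical value, and the output ends up unchanged.

Run set: n2, n4 (2 run).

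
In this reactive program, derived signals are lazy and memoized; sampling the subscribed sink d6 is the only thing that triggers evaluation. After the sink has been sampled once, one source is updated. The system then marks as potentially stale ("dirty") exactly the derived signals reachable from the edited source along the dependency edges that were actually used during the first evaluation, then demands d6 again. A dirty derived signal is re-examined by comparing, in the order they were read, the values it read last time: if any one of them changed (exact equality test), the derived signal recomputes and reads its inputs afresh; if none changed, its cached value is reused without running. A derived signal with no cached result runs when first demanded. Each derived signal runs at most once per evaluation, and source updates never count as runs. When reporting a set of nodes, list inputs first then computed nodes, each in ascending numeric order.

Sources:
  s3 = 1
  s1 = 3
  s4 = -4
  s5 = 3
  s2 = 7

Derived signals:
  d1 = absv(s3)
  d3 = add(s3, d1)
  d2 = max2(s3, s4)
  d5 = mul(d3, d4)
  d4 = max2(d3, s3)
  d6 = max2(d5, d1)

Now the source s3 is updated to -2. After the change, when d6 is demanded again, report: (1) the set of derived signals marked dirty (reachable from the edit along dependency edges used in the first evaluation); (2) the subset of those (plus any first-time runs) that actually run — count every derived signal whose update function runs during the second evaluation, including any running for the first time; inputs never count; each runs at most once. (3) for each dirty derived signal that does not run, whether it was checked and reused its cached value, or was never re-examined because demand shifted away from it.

The edit dirties: d1, d3, d4, d5, d6.
5 derived signals run: d1, d3, d4, d5, d6.
No dirty derived signal escaped a run.

First demand of the output computes:
  d1 = absv(1) = 1
  d3 = add(1, 1) = 2
  d4 = max2(2, 1) = 2
  d5 = mul(2, 2) = 4
  d6 = max2(4, 1) = 4

After the edit, cleaning proceeds:
  d1: a read changed (s3 1->-2) — executes, giving 2.
  d3: a read changed (s3 1->-2; d1 1->2) — executes, giving 0.
  d4: a read changed (d3 2->0; s3 1->-2) — executes, giving 0.
  d5: a read changed (d3 2->0; d4 2->0) — executes, giving 0.
  d6: a read changed (d5 4->0; d1 1->2) — executes, giving 2.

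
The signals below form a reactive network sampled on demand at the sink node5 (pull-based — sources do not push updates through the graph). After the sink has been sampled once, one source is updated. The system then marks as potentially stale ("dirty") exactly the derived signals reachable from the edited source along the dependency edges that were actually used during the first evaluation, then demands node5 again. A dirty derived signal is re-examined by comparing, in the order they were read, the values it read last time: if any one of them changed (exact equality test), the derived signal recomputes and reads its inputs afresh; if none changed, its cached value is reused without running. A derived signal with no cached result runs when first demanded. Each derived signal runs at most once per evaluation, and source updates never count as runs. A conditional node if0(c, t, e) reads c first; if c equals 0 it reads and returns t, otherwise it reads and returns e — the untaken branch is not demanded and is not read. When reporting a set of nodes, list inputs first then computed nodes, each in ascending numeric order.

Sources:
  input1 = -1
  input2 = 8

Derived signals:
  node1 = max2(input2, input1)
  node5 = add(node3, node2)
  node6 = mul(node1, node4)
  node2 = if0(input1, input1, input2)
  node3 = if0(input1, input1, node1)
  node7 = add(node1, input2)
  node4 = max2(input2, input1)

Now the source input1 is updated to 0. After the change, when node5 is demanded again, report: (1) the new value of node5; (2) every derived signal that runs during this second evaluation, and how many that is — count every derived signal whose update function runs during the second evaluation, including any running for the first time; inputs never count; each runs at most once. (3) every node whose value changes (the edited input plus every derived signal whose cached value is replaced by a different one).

Initial pass — values computed on the first demand:
  node1 = max2(8, -1) = 8
  node2 = if0(input1=-1 -> else branch input2) = 8
  node3 = if0(input1=-1 -> else branch node1) = 8
  node5 = add(8, 8) = 16

Second demand — change propagation:
  node1: dirty yet unreached — the second evaluation never asks for it.
  node2: re-runs because input1 -1->0; new result 0.
  node3: re-runs because input1 -1->0; new result 0.
  node5: re-runs because node3 8->0; node2 8->0; new result 0.

The important point: the flipped condition redirects demand; node1 is left stale, never re-checked.

node5 now evaluates to 0.
Run set: node2, node3, node5 (3 run).
Changed values: input1, node2, node3, node5.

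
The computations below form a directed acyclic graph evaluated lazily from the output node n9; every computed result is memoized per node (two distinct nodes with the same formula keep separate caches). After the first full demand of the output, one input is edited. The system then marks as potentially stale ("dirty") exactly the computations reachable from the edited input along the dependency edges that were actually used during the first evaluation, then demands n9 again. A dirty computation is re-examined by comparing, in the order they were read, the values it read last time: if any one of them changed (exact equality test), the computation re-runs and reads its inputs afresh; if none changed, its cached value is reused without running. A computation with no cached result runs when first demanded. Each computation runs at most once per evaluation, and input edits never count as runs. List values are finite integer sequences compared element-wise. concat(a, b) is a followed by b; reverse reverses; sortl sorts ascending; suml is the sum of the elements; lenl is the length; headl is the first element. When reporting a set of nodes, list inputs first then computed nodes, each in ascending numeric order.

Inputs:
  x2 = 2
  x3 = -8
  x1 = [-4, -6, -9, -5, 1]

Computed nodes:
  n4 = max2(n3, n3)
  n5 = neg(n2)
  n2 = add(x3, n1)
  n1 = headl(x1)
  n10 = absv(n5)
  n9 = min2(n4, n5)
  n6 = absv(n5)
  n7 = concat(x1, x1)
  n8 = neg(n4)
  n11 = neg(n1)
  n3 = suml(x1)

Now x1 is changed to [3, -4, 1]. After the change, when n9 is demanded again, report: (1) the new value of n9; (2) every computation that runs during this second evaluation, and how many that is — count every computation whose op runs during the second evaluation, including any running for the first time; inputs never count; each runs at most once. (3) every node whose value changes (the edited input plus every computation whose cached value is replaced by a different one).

Demanding n9 again yields 0.
6 computations run: n1, n2, n3, n4, n5, n9.
The nodes whose values change: x1, n1, n2, n3, n4, n5, n9.

First demand of the output computes:
  n1 = headl([-4, -6, -9, -5, 1]) = -4
  n2 = add(-8, -4) = -12
  n3 = suml([-4, -6, -9, -5, 1]) = -23
  n4 = max2(-23, -23) = -23
  n5 = neg(-12) = 12
  n9 = min2(-23, 12) = -23

After the edit, cleaning proceeds:
  n1: a read changed (x1 [-4, -6, -9, -5, 1]->[3, -4, 1]) — executes, giving 3.
  n2: a read changed (n1 -4->3) — executes, giving -5.
  n3: a read changed (x1 [-4, -6, -9, -5, 1]->[3, -4, 1]) — executes, giving 0.
  n4: a read changed (n3 -23->0; n3 -23->0) — executes, giving 0.
  n5: a read changed (n2 -12->-5) — executes, giving 5.
  n9: a read changed (n4 -23->0; n5 12->5) — executes, giving 0.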